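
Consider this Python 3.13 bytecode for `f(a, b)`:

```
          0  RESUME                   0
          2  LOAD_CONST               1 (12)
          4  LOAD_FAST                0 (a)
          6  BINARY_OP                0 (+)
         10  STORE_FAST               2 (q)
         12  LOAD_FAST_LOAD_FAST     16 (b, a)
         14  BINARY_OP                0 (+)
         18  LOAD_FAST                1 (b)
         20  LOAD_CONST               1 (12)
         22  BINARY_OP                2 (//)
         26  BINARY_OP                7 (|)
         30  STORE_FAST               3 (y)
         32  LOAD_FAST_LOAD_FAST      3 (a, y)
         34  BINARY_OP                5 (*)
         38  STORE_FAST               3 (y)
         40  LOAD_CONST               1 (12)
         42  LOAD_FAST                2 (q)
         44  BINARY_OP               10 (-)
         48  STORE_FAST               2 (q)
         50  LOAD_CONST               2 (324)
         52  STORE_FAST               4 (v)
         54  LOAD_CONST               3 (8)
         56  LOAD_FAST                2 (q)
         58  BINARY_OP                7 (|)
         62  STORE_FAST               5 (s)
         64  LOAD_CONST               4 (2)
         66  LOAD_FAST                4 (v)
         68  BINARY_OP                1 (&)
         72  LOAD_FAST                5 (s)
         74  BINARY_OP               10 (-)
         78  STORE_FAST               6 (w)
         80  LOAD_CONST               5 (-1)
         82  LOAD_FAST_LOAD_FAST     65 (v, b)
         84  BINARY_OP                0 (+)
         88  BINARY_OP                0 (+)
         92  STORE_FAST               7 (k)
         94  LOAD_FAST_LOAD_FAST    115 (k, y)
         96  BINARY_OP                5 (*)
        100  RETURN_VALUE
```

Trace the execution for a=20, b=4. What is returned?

156960

LOAD_CONST → push 12. Stack: [12]
LOAD_FAST a → push 20. Stack: [12, 20]
BINARY_OP + → 12 + 20 = 32. Stack: [32]
STORE_FAST q → q=32. Stack: []
LOAD_FAST_LOAD_FAST b,a → push 4,20. Stack: [4, 20]
BINARY_OP + → 4 + 20 = 24. Stack: [24]
LOAD_FAST b → push 4. Stack: [24, 4]
LOAD_CONST → push 12. Stack: [24, 4, 12]
BINARY_OP // → 4 // 12 = 0. Stack: [24, 0]
BINARY_OP | → 24 | 0 = 24. Stack: [24]
STORE_FAST y → y=24. Stack: []
LOAD_FAST_LOAD_FAST a,y → push 20,24. Stack: [20, 24]
BINARY_OP * → 20 * 24 = 480. Stack: [480]
STORE_FAST y → y=480. Stack: []
LOAD_CONST → push 12. Stack: [12]
LOAD_FAST q → push 32. Stack: [12, 32]
BINARY_OP - → 12 - 32 = -20. Stack: [-20]
STORE_FAST q → q=-20. Stack: []
LOAD_CONST → push 324. Stack: [324]
STORE_FAST v → v=324. Stack: []
LOAD_CONST → push 8. Stack: [8]
LOAD_FAST q → push -20. Stack: [8, -20]
BINARY_OP | → 8 | -20 = -20. Stack: [-20]
STORE_FAST s → s=-20. Stack: []
LOAD_CONST → push 2. Stack: [2]
LOAD_FAST v → push 324. Stack: [2, 324]
BINARY_OP & → 2 & 324 = 0. Stack: [0]
LOAD_FAST s → push -20. Stack: [0, -20]
BINARY_OP - → 0 - -20 = 20. Stack: [20]
STORE_FAST w → w=20. Stack: []
LOAD_CONST → push -1. Stack: [-1]
LOAD_FAST_LOAD_FAST v,b → push 324,4. Stack: [-1, 324, 4]
BINARY_OP + → 324 + 4 = 328. Stack: [-1, 328]
BINARY_OP + → -1 + 328 = 327. Stack: [327]
STORE_FAST k → k=327. Stack: []
LOAD_FAST_LOAD_FAST k,y → push 327,480. Stack: [327, 480]
BINARY_OP * → 327 * 480 = 156960. Stack: [156960]
RETURN_VALUE → return 156960.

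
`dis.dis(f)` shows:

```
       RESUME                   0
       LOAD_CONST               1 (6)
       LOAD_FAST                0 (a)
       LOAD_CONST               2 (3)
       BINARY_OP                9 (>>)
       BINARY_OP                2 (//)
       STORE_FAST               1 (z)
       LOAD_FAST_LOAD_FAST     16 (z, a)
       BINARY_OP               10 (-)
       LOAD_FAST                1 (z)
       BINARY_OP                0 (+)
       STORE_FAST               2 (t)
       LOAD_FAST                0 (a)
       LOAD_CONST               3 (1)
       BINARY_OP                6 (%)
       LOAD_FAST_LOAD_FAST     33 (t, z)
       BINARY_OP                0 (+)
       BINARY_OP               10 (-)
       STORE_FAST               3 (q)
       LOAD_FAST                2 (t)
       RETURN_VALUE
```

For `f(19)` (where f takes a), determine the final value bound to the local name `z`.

3

LOAD_CONST → push 6. Stack: [6]
LOAD_FAST a → push 19. Stack: [6, 19]
LOAD_CONST → push 3. Stack: [6, 19, 3]
BINARY_OP >> → 19 >> 3 = 2. Stack: [6, 2]
BINARY_OP // → 6 // 2 = 3. Stack: [3]
STORE_FAST z → z=3. Stack: []
LOAD_FAST_LOAD_FAST z,a → push 3,19. Stack: [3, 19]
BINARY_OP - → 3 - 19 = -16. Stack: [-16]
LOAD_FAST z → push 3. Stack: [-16, 3]
BINARY_OP + → -16 + 3 = -13. Stack: [-13]
STORE_FAST t → t=-13. Stack: []
LOAD_FAST a → push 19. Stack: [19]
LOAD_CONST → push 1. Stack: [19, 1]
BINARY_OP % → 19 % 1 = 0. Stack: [0]
LOAD_FAST_LOAD_FAST t,z → push -13,3. Stack: [0, -13, 3]
BINARY_OP + → -13 + 3 = -10. Stack: [0, -10]
BINARY_OP - → 0 - -10 = 10. Stack: [10]
STORE_FAST q → q=10. Stack: []
LOAD_FAST t → push -13. Stack: [-13]
RETURN_VALUE → return -13.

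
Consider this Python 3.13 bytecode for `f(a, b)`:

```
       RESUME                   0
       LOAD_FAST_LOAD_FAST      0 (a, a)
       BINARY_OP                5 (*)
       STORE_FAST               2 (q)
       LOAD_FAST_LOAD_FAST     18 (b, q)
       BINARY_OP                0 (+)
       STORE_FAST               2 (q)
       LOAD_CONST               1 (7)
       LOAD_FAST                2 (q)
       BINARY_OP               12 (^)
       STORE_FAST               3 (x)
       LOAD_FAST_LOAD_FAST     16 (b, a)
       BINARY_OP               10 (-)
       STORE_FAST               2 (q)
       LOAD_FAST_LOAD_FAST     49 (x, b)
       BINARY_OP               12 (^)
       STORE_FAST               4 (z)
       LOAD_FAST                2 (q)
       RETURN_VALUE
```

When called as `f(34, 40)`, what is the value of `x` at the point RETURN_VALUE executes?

1195

LOAD_FAST_LOAD_FAST a,a → push 34,34. Stack: [34, 34]
BINARY_OP * → 34 * 34 = 1156. Stack: [1156]
STORE_FAST q → q=1156. Stack: []
LOAD_FAST_LOAD_FAST b,q → push 40,1156. Stack: [40, 1156]
BINARY_OP + → 40 + 1156 = 1196. Stack: [1196]
STORE_FAST q → q=1196. Stack: []
LOAD_CONST → push 7. Stack: [7]
LOAD_FAST q → push 1196. Stack: [7, 1196]
BINARY_OP ^ → 7 ^ 1196 = 1195. Stack: [1195]
STORE_FAST x → x=1195. Stack: []
LOAD_FAST_LOAD_FAST b,a → push 40,34. Stack: [40, 34]
BINARY_OP - → 40 - 34 = 6. Stack: [6]
STORE_FAST q → q=6. Stack: []
LOAD_FAST_LOAD_FAST x,b → push 1195,40. Stack: [1195, 40]
BINARY_OP ^ → 1195 ^ 40 = 1155. Stack: [1155]
STORE_FAST z → z=1155. Stack: []
LOAD_FAST q → push 6. Stack: [6]
RETURN_VALUE → return 6.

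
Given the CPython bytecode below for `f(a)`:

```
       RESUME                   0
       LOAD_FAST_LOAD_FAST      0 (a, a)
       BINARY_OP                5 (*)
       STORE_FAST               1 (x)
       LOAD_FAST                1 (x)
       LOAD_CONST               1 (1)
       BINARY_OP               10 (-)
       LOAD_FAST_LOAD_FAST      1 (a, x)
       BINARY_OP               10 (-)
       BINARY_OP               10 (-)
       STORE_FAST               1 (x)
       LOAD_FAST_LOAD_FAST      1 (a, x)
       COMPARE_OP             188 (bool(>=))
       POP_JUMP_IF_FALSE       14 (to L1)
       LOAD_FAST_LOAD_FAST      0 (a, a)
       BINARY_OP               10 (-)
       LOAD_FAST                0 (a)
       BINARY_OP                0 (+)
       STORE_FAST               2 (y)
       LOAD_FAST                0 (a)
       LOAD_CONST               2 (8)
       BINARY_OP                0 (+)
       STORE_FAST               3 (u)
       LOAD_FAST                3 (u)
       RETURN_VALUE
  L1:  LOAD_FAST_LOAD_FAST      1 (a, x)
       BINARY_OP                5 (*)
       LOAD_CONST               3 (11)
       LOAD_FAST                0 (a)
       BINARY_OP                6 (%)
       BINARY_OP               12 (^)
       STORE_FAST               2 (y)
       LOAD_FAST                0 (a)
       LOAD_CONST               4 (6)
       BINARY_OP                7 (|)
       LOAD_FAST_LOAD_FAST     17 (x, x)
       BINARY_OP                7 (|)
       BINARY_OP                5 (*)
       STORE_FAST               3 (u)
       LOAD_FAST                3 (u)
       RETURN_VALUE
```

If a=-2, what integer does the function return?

-18

LOAD_FAST_LOAD_FAST a,a → push -2,-2. Stack: [-2, -2]
BINARY_OP * → -2 * -2 = 4. Stack: [4]
STORE_FAST x → x=4. Stack: []
LOAD_FAST x → push 4. Stack: [4]
LOAD_CONST → push 1. Stack: [4, 1]
BINARY_OP - → 4 - 1 = 3. Stack: [3]
LOAD_FAST_LOAD_FAST a,x → push -2,4. Stack: [3, -2, 4]
BINARY_OP - → -2 - 4 = -6. Stack: [3, -6]
BINARY_OP - → 3 - -6 = 9. Stack: [9]
STORE_FAST x → x=9. Stack: []
LOAD_FAST_LOAD_FAST a,x → push -2,9. Stack: [-2, 9]
COMPARE_OP bool(>=) → -2 vs 9 = False. Stack: [False]
POP_JUMP_IF_FALSE → pop False; jump. Stack: []
LOAD_FAST_LOAD_FAST a,x → push -2,9. Stack: [-2, 9]
BINARY_OP * → -2 * 9 = -18. Stack: [-18]
LOAD_CONST → push 11. Stack: [-18, 11]
LOAD_FAST a → push -2. Stack: [-18, 11, -2]
BINARY_OP % → 11 % -2 = -1. Stack: [-18, -1]
BINARY_OP ^ → -18 ^ -1 = 17. Stack: [17]
STORE_FAST y → y=17. Stack: []
LOAD_FAST a → push -2. Stack: [-2]
LOAD_CONST → push 6. Stack: [-2, 6]
BINARY_OP | → -2 | 6 = -2. Stack: [-2]
LOAD_FAST_LOAD_FAST x,x → push 9,9. Stack: [-2, 9, 9]
BINARY_OP | → 9 | 9 = 9. Stack: [-2, 9]
BINARY_OP * → -2 * 9 = -18. Stack: [-18]
STORE_FAST u → u=-18. Stack: []
LOAD_FAST u → push -18. Stack: [-18]
RETURN_VALUE → return -18.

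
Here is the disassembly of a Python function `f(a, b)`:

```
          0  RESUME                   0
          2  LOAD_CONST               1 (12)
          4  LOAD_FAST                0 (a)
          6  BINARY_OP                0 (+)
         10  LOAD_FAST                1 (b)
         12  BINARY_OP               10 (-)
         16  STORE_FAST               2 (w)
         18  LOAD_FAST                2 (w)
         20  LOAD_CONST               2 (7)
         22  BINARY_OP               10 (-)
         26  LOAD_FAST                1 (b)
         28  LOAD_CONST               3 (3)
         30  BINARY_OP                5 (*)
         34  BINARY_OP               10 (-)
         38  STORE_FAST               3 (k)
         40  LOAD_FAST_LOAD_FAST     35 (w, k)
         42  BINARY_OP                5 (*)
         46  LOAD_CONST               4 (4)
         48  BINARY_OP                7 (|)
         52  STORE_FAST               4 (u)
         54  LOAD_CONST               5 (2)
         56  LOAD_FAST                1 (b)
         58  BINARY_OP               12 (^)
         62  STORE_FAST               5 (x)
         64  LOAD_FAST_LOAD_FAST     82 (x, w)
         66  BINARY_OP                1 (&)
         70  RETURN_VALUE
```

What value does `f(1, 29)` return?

LOAD_CONST → push 12. Stack: [12]
LOAD_FAST a → push 1. Stack: [12, 1]
BINARY_OP + → 12 + 1 = 13. Stack: [13]
LOAD_FAST b → push 29. Stack: [13, 29]
BINARY_OP - → 13 - 29 = -16. Stack: [-16]
STORE_FAST w → w=-16. Stack: []
LOAD_FAST w → push -16. Stack: [-16]
LOAD_CONST → push 7. Stack: [-16, 7]
BINARY_OP - → -16 - 7 = -23. Stack: [-23]
LOAD_FAST b → push 29. Stack: [-23, 29]
LOAD_CONST → push 3. Stack: [-23, 29, 3]
BINARY_OP * → 29 * 3 = 87. Stack: [-23, 87]
BINARY_OP - → -23 - 87 = -110. Stack: [-110]
STORE_FAST k → k=-110. Stack: []
LOAD_FAST_LOAD_FAST w,k → push -16,-110. Stack: [-16, -110]
BINARY_OP * → -16 * -110 = 1760. Stack: [1760]
LOAD_CONST → push 4. Stack: [1760, 4]
BINARY_OP | → 1760 | 4 = 1764. Stack: [1764]
STORE_FAST u → u=1764. Stack: []
LOAD_CONST → push 2. Stack: [2]
LOAD_FAST b → push 29. Stack: [2, 29]
BINARY_OP ^ → 2 ^ 29 = 31. Stack: [31]
STORE_FAST x → x=31. Stack: []
LOAD_FAST_LOAD_FAST x,w → push 31,-16. Stack: [31, -16]
BINARY_OP & → 31 & -16 = 16. Stack: [16]
RETURN_VALUE → return 16.

16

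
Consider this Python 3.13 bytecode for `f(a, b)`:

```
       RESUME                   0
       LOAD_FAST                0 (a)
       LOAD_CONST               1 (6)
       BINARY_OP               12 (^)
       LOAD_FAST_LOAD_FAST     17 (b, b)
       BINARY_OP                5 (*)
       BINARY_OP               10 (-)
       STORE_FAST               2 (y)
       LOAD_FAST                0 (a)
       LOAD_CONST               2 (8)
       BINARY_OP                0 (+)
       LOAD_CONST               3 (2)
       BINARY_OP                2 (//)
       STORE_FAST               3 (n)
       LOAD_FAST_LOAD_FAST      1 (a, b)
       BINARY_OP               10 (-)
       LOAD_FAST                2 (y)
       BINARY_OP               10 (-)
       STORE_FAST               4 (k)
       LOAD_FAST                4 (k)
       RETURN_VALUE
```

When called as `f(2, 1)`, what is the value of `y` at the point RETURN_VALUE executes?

LOAD_FAST a → push 2. Stack: [2]
LOAD_CONST → push 6. Stack: [2, 6]
BINARY_OP ^ → 2 ^ 6 = 4. Stack: [4]
LOAD_FAST_LOAD_FAST b,b → push 1,1. Stack: [4, 1, 1]
BINARY_OP * → 1 * 1 = 1. Stack: [4, 1]
BINARY_OP - → 4 - 1 = 3. Stack: [3]
STORE_FAST y → y=3. Stack: []
LOAD_FAST a → push 2. Stack: [2]
LOAD_CONST → push 8. Stack: [2, 8]
BINARY_OP + → 2 + 8 = 10. Stack: [10]
LOAD_CONST → push 2. Stack: [10, 2]
BINARY_OP // → 10 // 2 = 5. Stack: [5]
STORE_FAST n → n=5. Stack: []
LOAD_FAST_LOAD_FAST a,b → push 2,1. Stack: [2, 1]
BINARY_OP - → 2 - 1 = 1. Stack: [1]
LOAD_FAST y → push 3. Stack: [1, 3]
BINARY_OP - → 1 - 3 = -2. Stack: [-2]
STORE_FAST k → k=-2. Stack: []
LOAD_FAST k → push -2. Stack: [-2]
RETURN_VALUE → return -2.

3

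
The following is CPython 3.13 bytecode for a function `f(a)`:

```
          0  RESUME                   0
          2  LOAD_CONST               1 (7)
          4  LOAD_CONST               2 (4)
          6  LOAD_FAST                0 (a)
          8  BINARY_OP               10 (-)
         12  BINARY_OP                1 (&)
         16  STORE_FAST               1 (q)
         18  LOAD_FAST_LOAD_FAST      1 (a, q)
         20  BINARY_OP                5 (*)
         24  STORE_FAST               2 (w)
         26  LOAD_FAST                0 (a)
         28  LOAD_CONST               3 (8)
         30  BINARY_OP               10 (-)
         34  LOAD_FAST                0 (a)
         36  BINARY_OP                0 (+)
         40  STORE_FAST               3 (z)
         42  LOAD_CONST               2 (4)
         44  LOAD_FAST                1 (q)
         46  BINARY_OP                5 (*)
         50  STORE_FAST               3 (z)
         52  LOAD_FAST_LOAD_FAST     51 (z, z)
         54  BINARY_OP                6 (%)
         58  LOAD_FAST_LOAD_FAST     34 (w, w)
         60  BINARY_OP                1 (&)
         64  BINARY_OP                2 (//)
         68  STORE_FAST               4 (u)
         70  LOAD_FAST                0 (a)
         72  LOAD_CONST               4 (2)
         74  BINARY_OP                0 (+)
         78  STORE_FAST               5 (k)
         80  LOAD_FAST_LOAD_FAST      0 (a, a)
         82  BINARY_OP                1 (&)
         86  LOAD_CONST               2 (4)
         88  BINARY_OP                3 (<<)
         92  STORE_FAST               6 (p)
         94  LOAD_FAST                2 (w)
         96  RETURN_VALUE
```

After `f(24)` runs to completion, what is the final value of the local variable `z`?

16

LOAD_CONST → push 7. Stack: [7]
LOAD_CONST → push 4. Stack: [7, 4]
LOAD_FAST a → push 24. Stack: [7, 4, 24]
BINARY_OP - → 4 - 24 = -20. Stack: [7, -20]
BINARY_OP & → 7 & -20 = 4. Stack: [4]
STORE_FAST q → q=4. Stack: []
LOAD_FAST_LOAD_FAST a,q → push 24,4. Stack: [24, 4]
BINARY_OP * → 24 * 4 = 96. Stack: [96]
STORE_FAST w → w=96. Stack: []
LOAD_FAST a → push 24. Stack: [24]
LOAD_CONST → push 8. Stack: [24, 8]
BINARY_OP - → 24 - 8 = 16. Stack: [16]
LOAD_FAST a → push 24. Stack: [16, 24]
BINARY_OP + → 16 + 24 = 40. Stack: [40]
STORE_FAST z → z=40. Stack: []
LOAD_CONST → push 4. Stack: [4]
LOAD_FAST q → push 4. Stack: [4, 4]
BINARY_OP * → 4 * 4 = 16. Stack: [16]
STORE_FAST z → z=16. Stack: []
LOAD_FAST_LOAD_FAST z,z → push 16,16. Stack: [16, 16]
BINARY_OP % → 16 % 16 = 0. Stack: [0]
LOAD_FAST_LOAD_FAST w,w → push 96,96. Stack: [0, 96, 96]
BINARY_OP & → 96 & 96 = 96. Stack: [0, 96]
BINARY_OP // → 0 // 96 = 0. Stack: [0]
STORE_FAST u → u=0. Stack: []
LOAD_FAST a → push 24. Stack: [24]
LOAD_CONST → push 2. Stack: [24, 2]
BINARY_OP + → 24 + 2 = 26. Stack: [26]
STORE_FAST k → k=26. Stack: []
LOAD_FAST_LOAD_FAST a,a → push 24,24. Stack: [24, 24]
BINARY_OP & → 24 & 24 = 24. Stack: [24]
LOAD_CONST → push 4. Stack: [24, 4]
BINARY_OP << → 24 << 4 = 384. Stack: [384]
STORE_FAST p → p=384. Stack: []
LOAD_FAST w → push 96. Stack: [96]
RETURN_VALUE → return 96.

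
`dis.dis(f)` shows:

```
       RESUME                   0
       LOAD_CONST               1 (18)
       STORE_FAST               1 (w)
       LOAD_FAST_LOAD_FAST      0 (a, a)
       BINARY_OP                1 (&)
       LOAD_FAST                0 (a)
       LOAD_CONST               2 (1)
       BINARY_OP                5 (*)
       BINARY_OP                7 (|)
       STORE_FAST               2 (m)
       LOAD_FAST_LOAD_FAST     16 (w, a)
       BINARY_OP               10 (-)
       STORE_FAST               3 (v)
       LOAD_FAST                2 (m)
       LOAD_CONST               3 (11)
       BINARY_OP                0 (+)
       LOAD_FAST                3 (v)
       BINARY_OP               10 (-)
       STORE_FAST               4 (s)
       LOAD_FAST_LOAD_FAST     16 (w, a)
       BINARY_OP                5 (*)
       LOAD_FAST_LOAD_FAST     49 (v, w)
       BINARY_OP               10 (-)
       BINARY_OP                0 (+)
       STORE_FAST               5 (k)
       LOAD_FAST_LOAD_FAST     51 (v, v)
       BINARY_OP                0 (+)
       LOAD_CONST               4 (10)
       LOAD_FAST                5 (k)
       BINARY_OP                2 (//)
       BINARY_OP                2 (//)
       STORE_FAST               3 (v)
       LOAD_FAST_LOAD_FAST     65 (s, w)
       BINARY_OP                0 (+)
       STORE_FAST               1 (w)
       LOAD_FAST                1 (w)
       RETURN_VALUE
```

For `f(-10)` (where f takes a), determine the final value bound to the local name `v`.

-56

LOAD_CONST → push 18. Stack: [18]
STORE_FAST w → w=18. Stack: []
LOAD_FAST_LOAD_FAST a,a → push -10,-10. Stack: [-10, -10]
BINARY_OP & → -10 & -10 = -10. Stack: [-10]
LOAD_FAST a → push -10. Stack: [-10, -10]
LOAD_CONST → push 1. Stack: [-10, -10, 1]
BINARY_OP * → -10 * 1 = -10. Stack: [-10, -10]
BINARY_OP | → -10 | -10 = -10. Stack: [-10]
STORE_FAST m → m=-10. Stack: []
LOAD_FAST_LOAD_FAST w,a → push 18,-10. Stack: [18, -10]
BINARY_OP - → 18 - -10 = 28. Stack: [28]
STORE_FAST v → v=28. Stack: []
LOAD_FAST m → push -10. Stack: [-10]
LOAD_CONST → push 11. Stack: [-10, 11]
BINARY_OP + → -10 + 11 = 1. Stack: [1]
LOAD_FAST v → push 28. Stack: [1, 28]
BINARY_OP - → 1 - 28 = -27. Stack: [-27]
STORE_FAST s → s=-27. Stack: []
LOAD_FAST_LOAD_FAST w,a → push 18,-10. Stack: [18, -10]
BINARY_OP * → 18 * -10 = -180. Stack: [-180]
LOAD_FAST_LOAD_FAST v,w → push 28,18. Stack: [-180, 28, 18]
BINARY_OP - → 28 - 18 = 10. Stack: [-180, 10]
BINARY_OP + → -180 + 10 = -170. Stack: [-170]
STORE_FAST k → k=-170. Stack: []
LOAD_FAST_LOAD_FAST v,v → push 28,28. Stack: [28, 28]
BINARY_OP + → 28 + 28 = 56. Stack: [56]
LOAD_CONST → push 10. Stack: [56, 10]
LOAD_FAST k → push -170. Stack: [56, 10, -170]
BINARY_OP // → 10 // -170 = -1. Stack: [56, -1]
BINARY_OP // → 56 // -1 = -56. Stack: [-56]
STORE_FAST v → v=-56. Stack: []
LOAD_FAST_LOAD_FAST s,w → push -27,18. Stack: [-27, 18]
BINARY_OP + → -27 + 18 = -9. Stack: [-9]
STORE_FAST w → w=-9. Stack: []
LOAD_FAST w → push -9. Stack: [-9]
RETURN_VALUE → return -9.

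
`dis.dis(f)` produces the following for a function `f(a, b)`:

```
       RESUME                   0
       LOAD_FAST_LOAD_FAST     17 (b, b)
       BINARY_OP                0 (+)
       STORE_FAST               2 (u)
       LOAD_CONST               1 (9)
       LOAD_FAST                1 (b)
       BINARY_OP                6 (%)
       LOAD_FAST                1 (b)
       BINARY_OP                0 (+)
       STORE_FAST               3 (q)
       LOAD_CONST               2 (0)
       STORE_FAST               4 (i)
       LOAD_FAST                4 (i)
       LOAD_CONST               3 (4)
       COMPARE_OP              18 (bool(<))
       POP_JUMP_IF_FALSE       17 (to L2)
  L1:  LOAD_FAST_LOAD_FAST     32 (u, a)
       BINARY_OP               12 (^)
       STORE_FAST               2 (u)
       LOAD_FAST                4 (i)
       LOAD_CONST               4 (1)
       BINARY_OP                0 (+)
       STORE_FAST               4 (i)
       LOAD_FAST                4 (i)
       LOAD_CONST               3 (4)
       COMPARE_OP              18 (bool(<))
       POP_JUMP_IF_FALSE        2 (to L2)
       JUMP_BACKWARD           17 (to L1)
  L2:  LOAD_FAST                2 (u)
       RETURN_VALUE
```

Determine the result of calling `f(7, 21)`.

LOAD_FAST_LOAD_FAST b,b → push 21,21. Stack: [21, 21]
BINARY_OP + → 21 + 21 = 42. Stack: [42]
STORE_FAST u → u=42. Stack: []
LOAD_CONST → push 9. Stack: [9]
LOAD_FAST b → push 21. Stack: [9, 21]
BINARY_OP % → 9 % 21 = 9. Stack: [9]
LOAD_FAST b → push 21. Stack: [9, 21]
BINARY_OP + → 9 + 21 = 30. Stack: [30]
STORE_FAST q → q=30. Stack: []
LOAD_CONST → push 0. Stack: [0]
STORE_FAST i → i=0. Stack: []
LOAD_FAST i → push 0. Stack: [0]
LOAD_CONST → push 4. Stack: [0, 4]
COMPARE_OP bool(<) → 0 vs 4 = True. Stack: [True]
POP_JUMP_IF_FALSE → pop True; no jump. Stack: []
LOAD_FAST_LOAD_FAST u,a → push 42,7. Stack: [42, 7]
BINARY_OP ^ → 42 ^ 7 = 45. Stack: [45]
STORE_FAST u → u=45. Stack: []
LOAD_FAST i → push 0. Stack: [0]
LOAD_CONST → push 1. Stack: [0, 1]
BINARY_OP + → 0 + 1 = 1. Stack: [1]
STORE_FAST i → i=1. Stack: []
LOAD_FAST i → push 1. Stack: [1]
LOAD_CONST → push 4. Stack: [1, 4]
COMPARE_OP bool(<) → 1 vs 4 = True. Stack: [True]
POP_JUMP_IF_FALSE → pop True; no jump. Stack: []
LOAD_FAST_LOAD_FAST u,a → push 45,7. Stack: [45, 7]
BINARY_OP ^ → 45 ^ 7 = 42. Stack: [42]
STORE_FAST u → u=42. Stack: []
LOAD_FAST i → push 1. Stack: [1]
LOAD_CONST → push 1. Stack: [1, 1]
BINARY_OP + → 1 + 1 = 2. Stack: [2]
STORE_FAST i → i=2. Stack: []
LOAD_FAST i → push 2. Stack: [2]
LOAD_CONST → push 4. Stack: [2, 4]
COMPARE_OP bool(<) → 2 vs 4 = True. Stack: [True]
POP_JUMP_IF_FALSE → pop True; no jump. Stack: []
LOAD_FAST_LOAD_FAST u,a → push 42,7. Stack: [42, 7]
BINARY_OP ^ → 42 ^ 7 = 45. Stack: [45]
STORE_FAST u → u=45. Stack: []
LOAD_FAST i → push 2. Stack: [2]
LOAD_CONST → push 1. Stack: [2, 1]
BINARY_OP + → 2 + 1 = 3. Stack: [3]
STORE_FAST i → i=3. Stack: []
LOAD_FAST i → push 3. Stack: [3]
LOAD_CONST → push 4. Stack: [3, 4]
COMPARE_OP bool(<) → 3 vs 4 = True. Stack: [True]
POP_JUMP_IF_FALSE → pop True; no jump. Stack: []
LOAD_FAST_LOAD_FAST u,a → push 45,7. Stack: [45, 7]
BINARY_OP ^ → 45 ^ 7 = 42. Stack: [42]
STORE_FAST u → u=42. Stack: []
LOAD_FAST i → push 3. Stack: [3]
LOAD_CONST → push 1. Stack: [3, 1]
BINARY_OP + → 3 + 1 = 4. Stack: [4]
STORE_FAST i → i=4. Stack: []
LOAD_FAST i → push 4. Stack: [4]
LOAD_CONST → push 4. Stack: [4, 4]
COMPARE_OP bool(<) → 4 vs 4 = False. Stack: [False]
POP_JUMP_IF_FALSE → pop False; jump. Stack: []
LOAD_FAST u → push 42. Stack: [42]
RETURN_VALUE → return 42.

42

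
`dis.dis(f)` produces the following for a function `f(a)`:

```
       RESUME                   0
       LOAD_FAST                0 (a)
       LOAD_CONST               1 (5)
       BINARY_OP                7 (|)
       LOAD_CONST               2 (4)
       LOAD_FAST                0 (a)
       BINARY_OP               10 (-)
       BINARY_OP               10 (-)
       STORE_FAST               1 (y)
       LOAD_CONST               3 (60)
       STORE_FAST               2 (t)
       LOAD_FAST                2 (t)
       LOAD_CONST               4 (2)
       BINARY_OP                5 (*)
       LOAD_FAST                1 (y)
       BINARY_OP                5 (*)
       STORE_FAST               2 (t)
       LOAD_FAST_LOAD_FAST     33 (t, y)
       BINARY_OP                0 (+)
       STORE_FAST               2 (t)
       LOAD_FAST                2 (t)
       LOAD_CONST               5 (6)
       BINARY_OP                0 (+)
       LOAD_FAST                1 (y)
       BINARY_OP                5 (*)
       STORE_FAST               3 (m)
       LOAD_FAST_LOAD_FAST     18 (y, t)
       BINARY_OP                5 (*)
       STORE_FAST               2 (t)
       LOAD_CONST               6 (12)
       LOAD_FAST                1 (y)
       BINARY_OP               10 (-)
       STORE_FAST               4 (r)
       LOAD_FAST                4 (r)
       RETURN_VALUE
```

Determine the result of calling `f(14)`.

LOAD_FAST a → push 14. Stack: [14]
LOAD_CONST → push 5. Stack: [14, 5]
BINARY_OP | → 14 | 5 = 15. Stack: [15]
LOAD_CONST → push 4. Stack: [15, 4]
LOAD_FAST a → push 14. Stack: [15, 4, 14]
BINARY_OP - → 4 - 14 = -10. Stack: [15, -10]
BINARY_OP - → 15 - -10 = 25. Stack: [25]
STORE_FAST y → y=25. Stack: []
LOAD_CONST → push 60. Stack: [60]
STORE_FAST t → t=60. Stack: []
LOAD_FAST t → push 60. Stack: [60]
LOAD_CONST → push 2. Stack: [60, 2]
BINARY_OP * → 60 * 2 = 120. Stack: [120]
LOAD_FAST y → push 25. Stack: [120, 25]
BINARY_OP * → 120 * 25 = 3000. Stack: [3000]
STORE_FAST t → t=3000. Stack: []
LOAD_FAST_LOAD_FAST t,y → push 3000,25. Stack: [3000, 25]
BINARY_OP + → 3000 + 25 = 3025. Stack: [3025]
STORE_FAST t → t=3025. Stack: []
LOAD_FAST t → push 3025. Stack: [3025]
LOAD_CONST → push 6. Stack: [3025, 6]
BINARY_OP + → 3025 + 6 = 3031. Stack: [3031]
LOAD_FAST y → push 25. Stack: [3031, 25]
BINARY_OP * → 3031 * 25 = 75775. Stack: [75775]
STORE_FAST m → m=75775. Stack: []
LOAD_FAST_LOAD_FAST y,t → push 25,3025. Stack: [25, 3025]
BINARY_OP * → 25 * 3025 = 75625. Stack: [75625]
STORE_FAST t → t=75625. Stack: []
LOAD_CONST → push 12. Stack: [12]
LOAD_FAST y → push 25. Stack: [12, 25]
BINARY_OP - → 12 - 25 = -13. Stack: [-13]
STORE_FAST r → r=-13. Stack: []
LOAD_FAST r → push -13. Stack: [-13]
RETURN_VALUE → return -13.

-13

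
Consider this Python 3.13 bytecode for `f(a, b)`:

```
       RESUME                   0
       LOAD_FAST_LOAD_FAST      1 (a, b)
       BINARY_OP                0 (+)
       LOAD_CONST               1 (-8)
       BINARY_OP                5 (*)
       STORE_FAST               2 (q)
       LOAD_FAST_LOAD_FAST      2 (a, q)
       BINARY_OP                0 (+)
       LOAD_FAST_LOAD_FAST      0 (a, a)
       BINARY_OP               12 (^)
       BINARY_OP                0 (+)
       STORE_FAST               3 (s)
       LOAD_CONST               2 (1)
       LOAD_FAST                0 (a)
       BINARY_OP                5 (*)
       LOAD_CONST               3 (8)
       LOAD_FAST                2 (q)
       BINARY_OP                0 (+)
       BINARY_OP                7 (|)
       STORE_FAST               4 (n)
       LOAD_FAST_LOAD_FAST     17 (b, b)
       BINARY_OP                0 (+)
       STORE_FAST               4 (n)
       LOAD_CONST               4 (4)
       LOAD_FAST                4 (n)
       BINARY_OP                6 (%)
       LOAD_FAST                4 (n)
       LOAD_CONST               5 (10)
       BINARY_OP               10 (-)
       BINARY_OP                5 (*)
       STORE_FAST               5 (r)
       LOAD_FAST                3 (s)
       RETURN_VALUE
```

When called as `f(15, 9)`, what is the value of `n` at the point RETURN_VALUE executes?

18

LOAD_FAST_LOAD_FAST a,b → push 15,9. Stack: [15, 9]
BINARY_OP + → 15 + 9 = 24. Stack: [24]
LOAD_CONST → push -8. Stack: [24, -8]
BINARY_OP * → 24 * -8 = -192. Stack: [-192]
STORE_FAST q → q=-192. Stack: []
LOAD_FAST_LOAD_FAST a,q → push 15,-192. Stack: [15, -192]
BINARY_OP + → 15 + -192 = -177. Stack: [-177]
LOAD_FAST_LOAD_FAST a,a → push 15,15. Stack: [-177, 15, 15]
BINARY_OP ^ → 15 ^ 15 = 0. Stack: [-177, 0]
BINARY_OP + → -177 + 0 = -177. Stack: [-177]
STORE_FAST s → s=-177. Stack: []
LOAD_CONST → push 1. Stack: [1]
LOAD_FAST a → push 15. Stack: [1, 15]
BINARY_OP * → 1 * 15 = 15. Stack: [15]
LOAD_CONST → push 8. Stack: [15, 8]
LOAD_FAST q → push -192. Stack: [15, 8, -192]
BINARY_OP + → 8 + -192 = -184. Stack: [15, -184]
BINARY_OP | → 15 | -184 = -177. Stack: [-177]
STORE_FAST n → n=-177. Stack: []
LOAD_FAST_LOAD_FAST b,b → push 9,9. Stack: [9, 9]
BINARY_OP + → 9 + 9 = 18. Stack: [18]
STORE_FAST n → n=18. Stack: []
LOAD_CONST → push 4. Stack: [4]
LOAD_FAST n → push 18. Stack: [4, 18]
BINARY_OP % → 4 % 18 = 4. Stack: [4]
LOAD_FAST n → push 18. Stack: [4, 18]
LOAD_CONST → push 10. Stack: [4, 18, 10]
BINARY_OP - → 18 - 10 = 8. Stack: [4, 8]
BINARY_OP * → 4 * 8 = 32. Stack: [32]
STORE_FAST r → r=32. Stack: []
LOAD_FAST s → push -177. Stack: [-177]
RETURN_VALUE → return -177.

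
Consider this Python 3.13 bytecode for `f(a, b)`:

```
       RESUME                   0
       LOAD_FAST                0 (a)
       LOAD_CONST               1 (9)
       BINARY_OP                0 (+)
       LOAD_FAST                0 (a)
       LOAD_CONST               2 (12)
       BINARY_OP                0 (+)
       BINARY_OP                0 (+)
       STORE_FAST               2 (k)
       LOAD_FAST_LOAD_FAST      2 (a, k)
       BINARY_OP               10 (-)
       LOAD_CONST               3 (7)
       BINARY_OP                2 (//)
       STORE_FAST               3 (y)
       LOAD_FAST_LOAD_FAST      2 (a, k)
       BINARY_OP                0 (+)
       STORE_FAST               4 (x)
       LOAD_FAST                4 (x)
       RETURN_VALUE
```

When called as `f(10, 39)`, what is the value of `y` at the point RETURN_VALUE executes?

-5

LOAD_FAST a → push 10. Stack: [10]
LOAD_CONST → push 9. Stack: [10, 9]
BINARY_OP + → 10 + 9 = 19. Stack: [19]
LOAD_FAST a → push 10. Stack: [19, 10]
LOAD_CONST → push 12. Stack: [19, 10, 12]
BINARY_OP + → 10 + 12 = 22. Stack: [19, 22]
BINARY_OP + → 19 + 22 = 41. Stack: [41]
STORE_FAST k → k=41. Stack: []
LOAD_FAST_LOAD_FAST a,k → push 10,41. Stack: [10, 41]
BINARY_OP - → 10 - 41 = -31. Stack: [-31]
LOAD_CONST → push 7. Stack: [-31, 7]
BINARY_OP // → -31 // 7 = -5. Stack: [-5]
STORE_FAST y → y=-5. Stack: []
LOAD_FAST_LOAD_FAST a,k → push 10,41. Stack: [10, 41]
BINARY_OP + → 10 + 41 = 51. Stack: [51]
STORE_FAST x → x=51. Stack: []
LOAD_FAST x → push 51. Stack: [51]
RETURN_VALUE → return 51.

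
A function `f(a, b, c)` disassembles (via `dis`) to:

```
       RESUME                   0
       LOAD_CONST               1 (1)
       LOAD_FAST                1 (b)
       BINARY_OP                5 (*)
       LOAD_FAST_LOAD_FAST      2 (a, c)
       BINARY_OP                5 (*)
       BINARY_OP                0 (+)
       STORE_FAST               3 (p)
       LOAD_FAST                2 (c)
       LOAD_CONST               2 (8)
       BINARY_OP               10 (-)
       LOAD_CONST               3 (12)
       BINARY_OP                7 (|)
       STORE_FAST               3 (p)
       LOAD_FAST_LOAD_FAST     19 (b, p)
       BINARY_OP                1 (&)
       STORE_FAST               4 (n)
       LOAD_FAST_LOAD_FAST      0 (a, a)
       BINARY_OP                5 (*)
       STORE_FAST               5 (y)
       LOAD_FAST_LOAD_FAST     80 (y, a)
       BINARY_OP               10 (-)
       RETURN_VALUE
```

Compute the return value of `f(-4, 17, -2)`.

LOAD_CONST → push 1. Stack: [1]
LOAD_FAST b → push 17. Stack: [1, 17]
BINARY_OP * → 1 * 17 = 17. Stack: [17]
LOAD_FAST_LOAD_FAST a,c → push -4,-2. Stack: [17, -4, -2]
BINARY_OP * → -4 * -2 = 8. Stack: [17, 8]
BINARY_OP + → 17 + 8 = 25. Stack: [25]
STORE_FAST p → p=25. Stack: []
LOAD_FAST c → push -2. Stack: [-2]
LOAD_CONST → push 8. Stack: [-2, 8]
BINARY_OP - → -2 - 8 = -10. Stack: [-10]
LOAD_CONST → push 12. Stack: [-10, 12]
BINARY_OP | → -10 | 12 = -2. Stack: [-2]
STORE_FAST p → p=-2. Stack: []
LOAD_FAST_LOAD_FAST b,p → push 17,-2. Stack: [17, -2]
BINARY_OP & → 17 & -2 = 16. Stack: [16]
STORE_FAST n → n=16. Stack: []
LOAD_FAST_LOAD_FAST a,a → push -4,-4. Stack: [-4, -4]
BINARY_OP * → -4 * -4 = 16. Stack: [16]
STORE_FAST y → y=16. Stack: []
LOAD_FAST_LOAD_FAST y,a → push 16,-4. Stack: [16, -4]
BINARY_OP - → 16 - -4 = 20. Stack: [20]
RETURN_VALUE → return 20.

20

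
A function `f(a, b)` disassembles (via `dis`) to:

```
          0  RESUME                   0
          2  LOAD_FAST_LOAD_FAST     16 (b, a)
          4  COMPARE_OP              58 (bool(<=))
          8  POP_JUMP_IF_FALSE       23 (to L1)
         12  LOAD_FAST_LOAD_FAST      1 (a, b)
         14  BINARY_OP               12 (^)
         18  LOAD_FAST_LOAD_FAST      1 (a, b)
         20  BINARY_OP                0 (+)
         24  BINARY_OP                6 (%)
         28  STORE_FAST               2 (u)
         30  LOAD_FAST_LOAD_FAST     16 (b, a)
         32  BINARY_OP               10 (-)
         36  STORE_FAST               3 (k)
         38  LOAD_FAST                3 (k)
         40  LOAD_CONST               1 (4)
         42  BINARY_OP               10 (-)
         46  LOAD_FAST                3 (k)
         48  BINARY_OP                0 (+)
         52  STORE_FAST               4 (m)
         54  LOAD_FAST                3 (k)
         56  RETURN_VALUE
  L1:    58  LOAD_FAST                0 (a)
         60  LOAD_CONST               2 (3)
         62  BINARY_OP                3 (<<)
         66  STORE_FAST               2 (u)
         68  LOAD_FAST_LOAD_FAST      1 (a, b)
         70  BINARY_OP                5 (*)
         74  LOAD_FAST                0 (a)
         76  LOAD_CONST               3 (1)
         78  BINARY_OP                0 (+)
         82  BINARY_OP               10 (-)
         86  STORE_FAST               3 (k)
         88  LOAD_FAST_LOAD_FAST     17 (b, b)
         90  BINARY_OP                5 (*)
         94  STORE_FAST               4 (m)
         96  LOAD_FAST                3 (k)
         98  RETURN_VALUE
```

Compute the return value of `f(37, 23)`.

-14

LOAD_FAST_LOAD_FAST b,a → push 23,37. Stack: [23, 37]
COMPARE_OP bool(<=) → 23 vs 37 = True. Stack: [True]
POP_JUMP_IF_FALSE → pop True; no jump. Stack: []
LOAD_FAST_LOAD_FAST a,b → push 37,23. Stack: [37, 23]
BINARY_OP ^ → 37 ^ 23 = 50. Stack: [50]
LOAD_FAST_LOAD_FAST a,b → push 37,23. Stack: [50, 37, 23]
BINARY_OP + → 37 + 23 = 60. Stack: [50, 60]
BINARY_OP % → 50 % 60 = 50. Stack: [50]
STORE_FAST u → u=50. Stack: []
LOAD_FAST_LOAD_FAST b,a → push 23,37. Stack: [23, 37]
BINARY_OP - → 23 - 37 = -14. Stack: [-14]
STORE_FAST k → k=-14. Stack: []
LOAD_FAST k → push -14. Stack: [-14]
LOAD_CONST → push 4. Stack: [-14, 4]
BINARY_OP - → -14 - 4 = -18. Stack: [-18]
LOAD_FAST k → push -14. Stack: [-18, -14]
BINARY_OP + → -18 + -14 = -32. Stack: [-32]
STORE_FAST m → m=-32. Stack: []
LOAD_FAST k → push -14. Stack: [-14]
RETURN_VALUE → return -14.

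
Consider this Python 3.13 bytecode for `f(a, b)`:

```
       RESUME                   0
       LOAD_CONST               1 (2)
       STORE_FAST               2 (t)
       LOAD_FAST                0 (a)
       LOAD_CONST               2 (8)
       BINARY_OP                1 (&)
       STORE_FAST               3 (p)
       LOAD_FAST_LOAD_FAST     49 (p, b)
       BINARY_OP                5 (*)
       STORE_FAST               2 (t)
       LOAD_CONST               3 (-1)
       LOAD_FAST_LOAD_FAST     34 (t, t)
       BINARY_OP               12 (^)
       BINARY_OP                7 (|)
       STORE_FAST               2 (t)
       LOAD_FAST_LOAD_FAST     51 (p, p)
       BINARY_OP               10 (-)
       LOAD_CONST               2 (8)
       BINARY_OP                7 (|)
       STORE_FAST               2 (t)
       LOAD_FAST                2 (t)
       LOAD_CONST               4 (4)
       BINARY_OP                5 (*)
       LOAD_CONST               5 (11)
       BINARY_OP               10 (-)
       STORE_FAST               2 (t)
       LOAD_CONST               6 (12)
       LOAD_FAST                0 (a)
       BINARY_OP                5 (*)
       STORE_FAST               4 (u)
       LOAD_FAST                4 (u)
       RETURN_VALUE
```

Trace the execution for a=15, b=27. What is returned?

180

LOAD_CONST → push 2. Stack: [2]
STORE_FAST t → t=2. Stack: []
LOAD_FAST a → push 15. Stack: [15]
LOAD_CONST → push 8. Stack: [15, 8]
BINARY_OP & → 15 & 8 = 8. Stack: [8]
STORE_FAST p → p=8. Stack: []
LOAD_FAST_LOAD_FAST p,b → push 8,27. Stack: [8, 27]
BINARY_OP * → 8 * 27 = 216. Stack: [216]
STORE_FAST t → t=216. Stack: []
LOAD_CONST → push -1. Stack: [-1]
LOAD_FAST_LOAD_FAST t,t → push 216,216. Stack: [-1, 216, 216]
BINARY_OP ^ → 216 ^ 216 = 0. Stack: [-1, 0]
BINARY_OP | → -1 | 0 = -1. Stack: [-1]
STORE_FAST t → t=-1. Stack: []
LOAD_FAST_LOAD_FAST p,p → push 8,8. Stack: [8, 8]
BINARY_OP - → 8 - 8 = 0. Stack: [0]
LOAD_CONST → push 8. Stack: [0, 8]
BINARY_OP | → 0 | 8 = 8. Stack: [8]
STORE_FAST t → t=8. Stack: []
LOAD_FAST t → push 8. Stack: [8]
LOAD_CONST → push 4. Stack: [8, 4]
BINARY_OP * → 8 * 4 = 32. Stack: [32]
LOAD_CONST → push 11. Stack: [32, 11]
BINARY_OP - → 32 - 11 = 21. Stack: [21]
STORE_FAST t → t=21. Stack: []
LOAD_CONST → push 12. Stack: [12]
LOAD_FAST a → push 15. Stack: [12, 15]
BINARY_OP * → 12 * 15 = 180. Stack: [180]
STORE_FAST u → u=180. Stack: []
LOAD_FAST u → push 180. Stack: [180]
RETURN_VALUE → return 180.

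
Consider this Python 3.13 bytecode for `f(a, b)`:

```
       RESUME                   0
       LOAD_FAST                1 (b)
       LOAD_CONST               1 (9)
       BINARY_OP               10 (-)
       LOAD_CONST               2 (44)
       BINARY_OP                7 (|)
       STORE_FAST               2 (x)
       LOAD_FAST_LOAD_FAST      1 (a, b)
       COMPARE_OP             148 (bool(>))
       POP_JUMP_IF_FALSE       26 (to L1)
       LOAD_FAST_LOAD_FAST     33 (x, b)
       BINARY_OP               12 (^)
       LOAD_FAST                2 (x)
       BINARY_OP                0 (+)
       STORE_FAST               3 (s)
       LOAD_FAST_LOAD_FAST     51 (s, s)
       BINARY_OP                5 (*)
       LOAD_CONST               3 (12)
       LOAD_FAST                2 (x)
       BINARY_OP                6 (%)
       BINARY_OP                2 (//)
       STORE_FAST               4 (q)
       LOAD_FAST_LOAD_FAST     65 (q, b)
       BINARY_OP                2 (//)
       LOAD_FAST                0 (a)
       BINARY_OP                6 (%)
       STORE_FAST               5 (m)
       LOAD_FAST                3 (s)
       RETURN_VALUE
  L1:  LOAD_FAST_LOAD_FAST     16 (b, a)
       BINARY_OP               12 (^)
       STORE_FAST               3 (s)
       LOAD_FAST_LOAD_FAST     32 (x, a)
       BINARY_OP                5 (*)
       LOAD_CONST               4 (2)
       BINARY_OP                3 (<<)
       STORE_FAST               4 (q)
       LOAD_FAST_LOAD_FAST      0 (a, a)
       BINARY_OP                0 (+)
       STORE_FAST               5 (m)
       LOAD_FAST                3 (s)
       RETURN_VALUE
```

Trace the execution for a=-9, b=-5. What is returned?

LOAD_FAST b → push -5. Stack: [-5]
LOAD_CONST → push 9. Stack: [-5, 9]
BINARY_OP - → -5 - 9 = -14. Stack: [-14]
LOAD_CONST → push 44. Stack: [-14, 44]
BINARY_OP | → -14 | 44 = -2. Stack: [-2]
STORE_FAST x → x=-2. Stack: []
LOAD_FAST_LOAD_FAST a,b → push -9,-5. Stack: [-9, -5]
COMPARE_OP bool(>) → -9 vs -5 = False. Stack: [False]
POP_JUMP_IF_FALSE → pop False; jump. Stack: []
LOAD_FAST_LOAD_FAST b,a → push -5,-9. Stack: [-5, -9]
BINARY_OP ^ → -5 ^ -9 = 12. Stack: [12]
STORE_FAST s → s=12. Stack: []
LOAD_FAST_LOAD_FAST x,a → push -2,-9. Stack: [-2, -9]
BINARY_OP * → -2 * -9 = 18. Stack: [18]
LOAD_CONST → push 2. Stack: [18, 2]
BINARY_OP << → 18 << 2 = 72. Stack: [72]
STORE_FAST q → q=72. Stack: []
LOAD_FAST_LOAD_FAST a,a → push -9,-9. Stack: [-9, -9]
BINARY_OP + → -9 + -9 = -18. Stack: [-18]
STORE_FAST m → m=-18. Stack: []
LOAD_FAST s → push 12. Stack: [12]
RETURN_VALUE → return 12.

12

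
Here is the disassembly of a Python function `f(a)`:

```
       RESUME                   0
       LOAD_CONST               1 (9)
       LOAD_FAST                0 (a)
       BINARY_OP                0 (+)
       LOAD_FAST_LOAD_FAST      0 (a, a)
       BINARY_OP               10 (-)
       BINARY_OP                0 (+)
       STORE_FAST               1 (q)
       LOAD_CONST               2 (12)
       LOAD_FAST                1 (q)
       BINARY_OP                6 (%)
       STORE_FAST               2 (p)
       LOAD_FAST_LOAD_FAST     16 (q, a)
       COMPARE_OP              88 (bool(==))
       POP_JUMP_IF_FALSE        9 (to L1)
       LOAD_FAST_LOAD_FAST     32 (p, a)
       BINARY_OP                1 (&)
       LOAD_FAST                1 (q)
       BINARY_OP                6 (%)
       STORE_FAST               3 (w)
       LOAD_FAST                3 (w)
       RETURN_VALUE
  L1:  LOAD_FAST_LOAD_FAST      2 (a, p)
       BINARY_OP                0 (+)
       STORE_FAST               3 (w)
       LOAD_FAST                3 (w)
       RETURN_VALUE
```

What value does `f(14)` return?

26

LOAD_CONST → push 9. Stack: [9]
LOAD_FAST a → push 14. Stack: [9, 14]
BINARY_OP + → 9 + 14 = 23. Stack: [23]
LOAD_FAST_LOAD_FAST a,a → push 14,14. Stack: [23, 14, 14]
BINARY_OP - → 14 - 14 = 0. Stack: [23, 0]
BINARY_OP + → 23 + 0 = 23. Stack: [23]
STORE_FAST q → q=23. Stack: []
LOAD_CONST → push 12. Stack: [12]
LOAD_FAST q → push 23. Stack: [12, 23]
BINARY_OP % → 12 % 23 = 12. Stack: [12]
STORE_FAST p → p=12. Stack: []
LOAD_FAST_LOAD_FAST q,a → push 23,14. Stack: [23, 14]
COMPARE_OP bool(==) → 23 vs 14 = False. Stack: [False]
POP_JUMP_IF_FALSE → pop False; jump. Stack: []
LOAD_FAST_LOAD_FAST a,p → push 14,12. Stack: [14, 12]
BINARY_OP + → 14 + 12 = 26. Stack: [26]
STORE_FAST w → w=26. Stack: []
LOAD_FAST w → push 26. Stack: [26]
RETURN_VALUE → return 26.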